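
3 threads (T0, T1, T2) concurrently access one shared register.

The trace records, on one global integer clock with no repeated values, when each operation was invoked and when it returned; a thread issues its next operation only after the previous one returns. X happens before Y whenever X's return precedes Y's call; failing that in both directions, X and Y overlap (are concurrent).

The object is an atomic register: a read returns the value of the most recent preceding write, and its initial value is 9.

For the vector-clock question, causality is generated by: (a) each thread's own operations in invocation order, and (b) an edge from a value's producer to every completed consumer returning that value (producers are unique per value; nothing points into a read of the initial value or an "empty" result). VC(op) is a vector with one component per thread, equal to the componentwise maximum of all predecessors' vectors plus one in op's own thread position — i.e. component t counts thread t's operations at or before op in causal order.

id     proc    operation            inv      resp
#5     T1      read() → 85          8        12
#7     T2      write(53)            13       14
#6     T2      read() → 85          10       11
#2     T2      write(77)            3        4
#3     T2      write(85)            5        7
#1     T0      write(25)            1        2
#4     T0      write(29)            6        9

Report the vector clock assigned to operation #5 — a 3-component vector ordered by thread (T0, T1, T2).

VC(#2, invoked at 3): no causal predecessors; +1 on T2 → (0, 0, 1)
VC(#1, invoked at 1): no causal predecessors; +1 on T0 → (1, 0, 0)
invoked at 5, #3 merges VC(#2)=(0, 0, 1) and bumps T2's slot → (0, 0, 2)
invoked at 6, #4 merges VC(#1)=(1, 0, 0) and bumps T0's slot → (2, 0, 0)
invoked at 10, #6 merges VC(#3)=(0, 0, 2) and bumps T2's slot → (0, 0, 3)
invoked at 8, #5 merges VC(#3)=(0, 0, 2) and bumps T1's slot → (0, 1, 2)
invoked at 13, #7 merges VC(#6)=(0, 0, 3) and bumps T2's slot → (0, 0, 4)
target: VC(#5) = (0, 1, 2)

(0, 1, 2)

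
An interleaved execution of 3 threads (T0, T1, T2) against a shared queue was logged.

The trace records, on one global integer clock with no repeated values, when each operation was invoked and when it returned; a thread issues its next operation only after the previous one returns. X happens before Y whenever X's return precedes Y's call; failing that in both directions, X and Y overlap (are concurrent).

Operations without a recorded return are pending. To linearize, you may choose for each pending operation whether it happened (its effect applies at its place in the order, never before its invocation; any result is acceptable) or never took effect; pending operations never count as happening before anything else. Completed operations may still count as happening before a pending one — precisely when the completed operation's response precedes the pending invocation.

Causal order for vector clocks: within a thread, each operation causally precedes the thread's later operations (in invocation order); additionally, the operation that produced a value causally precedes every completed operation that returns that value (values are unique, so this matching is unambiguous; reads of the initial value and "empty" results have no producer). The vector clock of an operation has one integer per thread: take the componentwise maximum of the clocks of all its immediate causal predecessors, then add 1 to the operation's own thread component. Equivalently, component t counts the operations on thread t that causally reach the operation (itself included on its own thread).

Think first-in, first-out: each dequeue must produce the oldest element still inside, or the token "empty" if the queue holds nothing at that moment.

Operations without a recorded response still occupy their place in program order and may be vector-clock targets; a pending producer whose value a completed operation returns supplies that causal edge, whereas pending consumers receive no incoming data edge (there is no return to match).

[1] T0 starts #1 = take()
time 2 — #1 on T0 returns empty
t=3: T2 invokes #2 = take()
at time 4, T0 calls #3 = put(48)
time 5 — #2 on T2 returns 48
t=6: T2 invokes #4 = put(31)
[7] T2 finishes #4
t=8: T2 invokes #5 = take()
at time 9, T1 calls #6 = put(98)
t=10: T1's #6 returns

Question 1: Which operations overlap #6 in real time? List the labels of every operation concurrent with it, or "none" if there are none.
#6 spans [9,10]: anything still running between times 9 and 10 counts as concurrent
#1 [1,2]: before
#2 [3,5]: before
#3 [4,…): concurrent
#4 [6,7]: before
#5 [8,…): concurrent

#3, #5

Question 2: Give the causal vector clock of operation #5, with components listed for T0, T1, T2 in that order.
no predecessors for #6 (invoked 9): T1 increments from zero → (0, 1, 0)
no predecessors for #1 (invoked 1): T0 increments from zero → (1, 0, 0)
VC(#3, invoked at 4): max of VC(#1)=(1, 0, 0), then +1 on thread T0 → (2, 0, 0)
VC(#2, invoked at 3): max of VC(#3)=(2, 0, 0), then +1 on thread T2 → (2, 0, 1)
VC(#4, invoked at 6): max of VC(#2)=(2, 0, 1), then +1 on thread T2 → (2, 0, 2)
VC(#5, invoked at 8): max of VC(#4)=(2, 0, 2), then +1 on thread T2 → (2, 0, 3)
target: VC(#5) = (2, 0, 3)

(2, 0, 3)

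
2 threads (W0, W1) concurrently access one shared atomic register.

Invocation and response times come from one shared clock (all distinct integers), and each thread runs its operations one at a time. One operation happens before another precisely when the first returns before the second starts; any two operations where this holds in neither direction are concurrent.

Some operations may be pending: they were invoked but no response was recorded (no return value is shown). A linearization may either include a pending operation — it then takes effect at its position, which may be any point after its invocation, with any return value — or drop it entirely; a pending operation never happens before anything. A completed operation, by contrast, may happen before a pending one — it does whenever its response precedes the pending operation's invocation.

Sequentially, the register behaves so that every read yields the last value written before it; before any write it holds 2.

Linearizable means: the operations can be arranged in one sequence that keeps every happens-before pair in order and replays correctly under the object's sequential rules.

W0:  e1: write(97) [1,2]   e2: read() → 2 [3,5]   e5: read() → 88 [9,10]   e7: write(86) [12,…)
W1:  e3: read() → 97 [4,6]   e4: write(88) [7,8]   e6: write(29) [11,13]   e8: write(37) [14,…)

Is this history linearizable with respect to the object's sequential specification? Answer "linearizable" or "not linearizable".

through event 4 a valid linearization exists; event 5 (e2 responding at time 5) ends that
the sole real-time-consistent order of 2 completed operations fails the atomic register replay
no escape via the 1 pending operation (e3): every completion choice fails
one such order, e1, e2 (pending dropped), breaks at step 2 where e2 read() → 2 is illegal

not linearizable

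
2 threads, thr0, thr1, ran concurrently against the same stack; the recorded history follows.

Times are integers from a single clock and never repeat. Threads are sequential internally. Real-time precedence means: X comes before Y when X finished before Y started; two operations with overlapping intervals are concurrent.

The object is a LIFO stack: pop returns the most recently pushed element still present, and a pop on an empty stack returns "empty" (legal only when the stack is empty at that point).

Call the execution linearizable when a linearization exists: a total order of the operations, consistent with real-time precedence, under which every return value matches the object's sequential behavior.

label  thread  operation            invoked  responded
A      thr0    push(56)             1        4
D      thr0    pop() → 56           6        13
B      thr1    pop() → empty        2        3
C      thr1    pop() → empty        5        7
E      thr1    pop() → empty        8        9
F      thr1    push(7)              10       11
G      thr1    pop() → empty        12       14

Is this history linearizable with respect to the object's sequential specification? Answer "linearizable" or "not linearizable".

events 1..13 are fine; event 14 — the response of G at time 14 — makes the prefix non-linearizable
10 orders of the 7 completed stack ops respect real time; none is legal
e.g. A, B, C, D, E, F, G: illegal at step 2, since B pop() → empty cannot apply there
e.g. A, B, C, E, D, F, G: illegal at step 2, since B pop() → empty cannot apply there

not linearizable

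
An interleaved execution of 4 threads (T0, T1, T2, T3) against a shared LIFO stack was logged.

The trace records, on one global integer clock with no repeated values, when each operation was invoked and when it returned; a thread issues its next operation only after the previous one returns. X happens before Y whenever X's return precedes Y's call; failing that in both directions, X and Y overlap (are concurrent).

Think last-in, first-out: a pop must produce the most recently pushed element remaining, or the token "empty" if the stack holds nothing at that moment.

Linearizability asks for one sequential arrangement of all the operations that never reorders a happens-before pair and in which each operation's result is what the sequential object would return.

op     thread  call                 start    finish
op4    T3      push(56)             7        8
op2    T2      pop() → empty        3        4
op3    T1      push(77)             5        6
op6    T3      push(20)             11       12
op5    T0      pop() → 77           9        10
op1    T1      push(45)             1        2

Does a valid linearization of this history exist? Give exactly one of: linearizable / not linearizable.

already the first 4 events (up to op2's response at time 4) admit no linearization; the first 3 still do
exhaustive check: the 2 completed LIFO stack ops admit one real-time order; illegal
e.g. op1, op2: illegal at step 2, since op2 pop() → empty cannot apply there

not linearizable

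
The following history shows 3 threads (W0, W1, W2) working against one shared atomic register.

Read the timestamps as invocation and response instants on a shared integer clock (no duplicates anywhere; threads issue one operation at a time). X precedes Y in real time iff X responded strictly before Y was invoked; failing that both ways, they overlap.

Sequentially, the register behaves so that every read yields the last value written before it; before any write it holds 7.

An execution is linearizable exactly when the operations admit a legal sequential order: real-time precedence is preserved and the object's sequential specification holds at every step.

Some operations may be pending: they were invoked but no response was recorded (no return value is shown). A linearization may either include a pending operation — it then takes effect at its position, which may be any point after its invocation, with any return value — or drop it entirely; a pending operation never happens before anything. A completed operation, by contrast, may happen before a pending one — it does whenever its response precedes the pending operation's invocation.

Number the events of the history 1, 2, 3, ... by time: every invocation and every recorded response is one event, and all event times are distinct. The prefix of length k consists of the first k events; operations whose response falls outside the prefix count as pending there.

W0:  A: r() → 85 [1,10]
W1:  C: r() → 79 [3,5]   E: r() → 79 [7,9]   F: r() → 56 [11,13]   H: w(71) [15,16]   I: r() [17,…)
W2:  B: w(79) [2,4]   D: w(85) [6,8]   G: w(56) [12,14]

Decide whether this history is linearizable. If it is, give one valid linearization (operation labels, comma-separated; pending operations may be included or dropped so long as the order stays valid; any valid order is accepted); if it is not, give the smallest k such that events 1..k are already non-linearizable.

1. B w(79), leaving value 79
2. C r() → 79, leaving value 79
3. E r() → 79, leaving value 79
4. D w(85), leaving value 85
5. A r() → 85, leaving value 85
6. G w(56), leaving value 56
7. F r() → 56, leaving value 56
8. H w(71), leaving value 71

linearizable — witness: B, C, E, D, A, G, F, H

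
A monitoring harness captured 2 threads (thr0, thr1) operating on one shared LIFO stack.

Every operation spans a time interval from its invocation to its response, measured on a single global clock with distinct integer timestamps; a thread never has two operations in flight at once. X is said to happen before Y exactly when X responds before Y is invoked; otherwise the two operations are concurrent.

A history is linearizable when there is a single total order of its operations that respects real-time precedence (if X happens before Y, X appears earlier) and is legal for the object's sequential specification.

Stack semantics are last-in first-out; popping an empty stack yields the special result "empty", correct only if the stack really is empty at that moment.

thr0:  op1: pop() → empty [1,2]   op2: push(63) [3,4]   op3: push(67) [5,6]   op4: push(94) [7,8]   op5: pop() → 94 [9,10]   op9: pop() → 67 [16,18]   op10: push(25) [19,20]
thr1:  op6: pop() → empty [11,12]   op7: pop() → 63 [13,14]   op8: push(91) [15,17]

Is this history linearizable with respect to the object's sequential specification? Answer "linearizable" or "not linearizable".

through event 11 a valid linearization exists; event 12 (op6 responding at time 12) ends that
exactly one order of the 6 completed ops respects real time; the LIFO stack replay fails
take op1, op2, op3, op4, op5, op6: step 6 already fails, because op6 pop() → empty cannot occur there

not linearizable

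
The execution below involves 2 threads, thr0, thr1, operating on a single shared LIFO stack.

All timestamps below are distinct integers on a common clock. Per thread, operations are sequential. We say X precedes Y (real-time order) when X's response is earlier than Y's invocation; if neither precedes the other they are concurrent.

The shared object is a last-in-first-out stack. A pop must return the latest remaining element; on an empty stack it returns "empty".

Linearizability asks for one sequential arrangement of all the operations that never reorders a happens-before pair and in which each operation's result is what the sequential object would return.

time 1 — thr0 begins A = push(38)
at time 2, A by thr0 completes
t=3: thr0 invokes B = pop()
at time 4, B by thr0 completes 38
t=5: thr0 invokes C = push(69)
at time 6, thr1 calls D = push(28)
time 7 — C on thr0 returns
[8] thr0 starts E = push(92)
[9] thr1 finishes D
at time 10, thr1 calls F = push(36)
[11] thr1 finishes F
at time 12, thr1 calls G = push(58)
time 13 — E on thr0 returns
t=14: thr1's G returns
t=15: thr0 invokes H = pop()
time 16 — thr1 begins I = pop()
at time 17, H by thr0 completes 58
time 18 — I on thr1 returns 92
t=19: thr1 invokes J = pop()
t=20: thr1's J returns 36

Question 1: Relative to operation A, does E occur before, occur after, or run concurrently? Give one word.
Answer: after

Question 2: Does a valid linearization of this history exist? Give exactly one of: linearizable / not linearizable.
a witness: A, B, C, D, F, E, G, H, I, J
1. A push(38), leaving stack <38>
2. B pop() → 38, leaving stack <>
3. C push(69), leaving stack <69>
4. D push(28), leaving stack <69,28>
5. F push(36), leaving stack <69,28,36>
6. E push(92), leaving stack <69,28,36,92>
7. G push(58), leaving stack <69,28,36,92,58>
8. H pop() → 58, leaving stack <69,28,36,92>
9. I pop() → 92, leaving stack <69,28,36>
10. J pop() → 36, leaving stack <69,28>

linearizable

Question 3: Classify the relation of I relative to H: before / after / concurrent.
Answer: concurrent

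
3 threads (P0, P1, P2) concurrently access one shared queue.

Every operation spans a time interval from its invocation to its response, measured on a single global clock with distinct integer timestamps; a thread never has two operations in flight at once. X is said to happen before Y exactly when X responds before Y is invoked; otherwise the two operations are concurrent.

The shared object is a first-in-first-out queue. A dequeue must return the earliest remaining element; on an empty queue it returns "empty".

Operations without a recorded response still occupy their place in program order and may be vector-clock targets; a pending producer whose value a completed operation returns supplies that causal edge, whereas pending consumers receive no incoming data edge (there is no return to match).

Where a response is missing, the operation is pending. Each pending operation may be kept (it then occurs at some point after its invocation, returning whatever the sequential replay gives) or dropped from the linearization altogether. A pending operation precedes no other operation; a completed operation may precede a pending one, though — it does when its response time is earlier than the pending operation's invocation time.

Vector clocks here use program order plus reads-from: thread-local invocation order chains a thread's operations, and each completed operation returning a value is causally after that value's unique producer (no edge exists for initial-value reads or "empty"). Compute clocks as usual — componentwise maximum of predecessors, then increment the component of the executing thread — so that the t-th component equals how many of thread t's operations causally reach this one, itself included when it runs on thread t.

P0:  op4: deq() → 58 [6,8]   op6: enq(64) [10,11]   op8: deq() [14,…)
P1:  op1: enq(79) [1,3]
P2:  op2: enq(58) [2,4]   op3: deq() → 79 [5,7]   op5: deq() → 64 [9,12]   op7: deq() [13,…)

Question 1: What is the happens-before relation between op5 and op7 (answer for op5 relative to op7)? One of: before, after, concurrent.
before

op5 spans [9,12], op7 spans [13,…)
resp(op5)=12 < inv(op7)=13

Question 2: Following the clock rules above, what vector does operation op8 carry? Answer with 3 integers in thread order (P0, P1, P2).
(3, 0, 1)

op2, invoked 2, has no incoming edges; only P2's bump applies → (0, 0, 1)
op1, invoked 1, has no incoming edges; only P1's bump applies → (0, 1, 0)
VC(op4, invoked at 6): max of VC(op2)=(0, 0, 1), then +1 on thread P0 → (1, 0, 1)
VC(op3, invoked at 5): max of VC(op1)=(0, 1, 0), VC(op2)=(0, 0, 1), then +1 on thread P2 → (0, 1, 2)
VC(op6, invoked at 10): max of VC(op4)=(1, 0, 1), then +1 on thread P0 → (2, 0, 1)
VC(op8, invoked at 14): max of VC(op6)=(2, 0, 1), then +1 on thread P0 → (3, 0, 1)
VC(op5, invoked at 9): max of VC(op3)=(0, 1, 2), VC(op6)=(2, 0, 1), then +1 on thread P2 → (2, 1, 3)
VC(op7, invoked at 13): max of VC(op5)=(2, 1, 3), then +1 on thread P2 → (2, 1, 4)
target: VC(op8) = (3, 0, 1)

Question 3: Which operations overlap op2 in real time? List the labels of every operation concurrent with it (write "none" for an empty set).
op1

overlap test against op2 [2,4]: concurrent iff the interval meets 2..4
op1 [1,3]: concurrent
op3 [5,7]: after
op4 [6,8]: after
op5 [9,12]: after
op6 [10,11]: after
op7 [13,…): after
op8 [14,…): after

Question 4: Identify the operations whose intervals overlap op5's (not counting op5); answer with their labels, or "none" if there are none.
op6

concurrent with op5 ([9,12]): every op whose interval crosses 9..12
op1 [1,3]: before
op2 [2,4]: before
op3 [5,7]: before
op4 [6,8]: before
op6 [10,11]: concurrent
op7 [13,…): after
op8 [14,…): after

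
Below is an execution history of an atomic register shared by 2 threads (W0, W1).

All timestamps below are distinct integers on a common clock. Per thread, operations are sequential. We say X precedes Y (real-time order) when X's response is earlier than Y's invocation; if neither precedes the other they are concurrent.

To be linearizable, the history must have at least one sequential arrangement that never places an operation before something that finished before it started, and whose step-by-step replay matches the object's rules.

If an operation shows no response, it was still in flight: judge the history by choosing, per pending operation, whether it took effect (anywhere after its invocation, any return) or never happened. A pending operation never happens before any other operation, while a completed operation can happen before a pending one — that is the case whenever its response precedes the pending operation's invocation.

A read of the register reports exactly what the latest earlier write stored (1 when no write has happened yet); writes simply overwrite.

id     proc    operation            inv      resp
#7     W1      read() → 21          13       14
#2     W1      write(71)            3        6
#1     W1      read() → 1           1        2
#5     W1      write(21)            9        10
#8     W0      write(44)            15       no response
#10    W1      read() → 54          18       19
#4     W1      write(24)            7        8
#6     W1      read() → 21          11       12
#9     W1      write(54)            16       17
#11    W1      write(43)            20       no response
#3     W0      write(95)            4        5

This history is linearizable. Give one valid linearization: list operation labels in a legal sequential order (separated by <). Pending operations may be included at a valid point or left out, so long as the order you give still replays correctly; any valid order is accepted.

step 1: #1 read() → 1 — value 1
step 2: #2 write(71) — value 71
step 3: #3 write(95) — value 95
step 4: #4 write(24) — value 24
step 5: #5 write(21) — value 21
step 6: #6 read() → 21 — value 21
step 7: #7 read() → 21 — value 21
step 8: #8 write(44) (pending, included) — value 44
step 9: #9 write(54) — value 54
step 10: #10 read() → 54 — value 54

#1 < #2 < #3 < #4 < #5 < #6 < #7 < #8 < #9 < #10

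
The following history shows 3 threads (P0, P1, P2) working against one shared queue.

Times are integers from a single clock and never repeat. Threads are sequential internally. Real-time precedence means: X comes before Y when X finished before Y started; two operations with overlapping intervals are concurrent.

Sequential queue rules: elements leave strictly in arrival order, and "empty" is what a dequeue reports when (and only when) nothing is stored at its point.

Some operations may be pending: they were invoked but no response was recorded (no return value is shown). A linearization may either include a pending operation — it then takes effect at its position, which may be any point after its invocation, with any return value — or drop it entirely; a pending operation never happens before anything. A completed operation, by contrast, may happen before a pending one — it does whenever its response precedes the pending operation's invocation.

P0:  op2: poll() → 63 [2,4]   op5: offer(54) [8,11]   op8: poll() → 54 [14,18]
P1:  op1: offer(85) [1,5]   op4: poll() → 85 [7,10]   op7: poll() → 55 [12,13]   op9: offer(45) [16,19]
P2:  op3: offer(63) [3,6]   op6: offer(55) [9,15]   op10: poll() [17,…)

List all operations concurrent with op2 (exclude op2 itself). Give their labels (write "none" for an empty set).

op1, op3

concurrent with op2 ([2,4]): every op whose interval crosses 2..4
op1 [1,5]: concurrent
op3 [3,6]: concurrent
op4 [7,10]: after
op5 [8,11]: after
op6 [9,15]: after
op7 [12,13]: after
op8 [14,18]: after
op9 [16,19]: after
op10 [17,…): after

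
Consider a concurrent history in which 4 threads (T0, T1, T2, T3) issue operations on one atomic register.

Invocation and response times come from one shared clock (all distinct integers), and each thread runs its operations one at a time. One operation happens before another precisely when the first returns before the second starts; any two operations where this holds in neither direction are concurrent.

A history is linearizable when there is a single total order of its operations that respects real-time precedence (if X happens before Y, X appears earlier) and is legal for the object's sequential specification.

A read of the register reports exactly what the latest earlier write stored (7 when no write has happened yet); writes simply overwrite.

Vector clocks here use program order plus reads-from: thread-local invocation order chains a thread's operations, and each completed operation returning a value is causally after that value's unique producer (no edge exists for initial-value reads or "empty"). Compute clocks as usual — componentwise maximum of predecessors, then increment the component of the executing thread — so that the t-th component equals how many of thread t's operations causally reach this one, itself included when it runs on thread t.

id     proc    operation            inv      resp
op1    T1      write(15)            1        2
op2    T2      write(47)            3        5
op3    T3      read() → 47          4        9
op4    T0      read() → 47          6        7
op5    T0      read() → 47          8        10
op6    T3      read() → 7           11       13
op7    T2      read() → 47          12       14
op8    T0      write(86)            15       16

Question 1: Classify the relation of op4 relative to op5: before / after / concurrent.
Answer: before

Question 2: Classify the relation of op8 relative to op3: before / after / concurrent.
Answer: after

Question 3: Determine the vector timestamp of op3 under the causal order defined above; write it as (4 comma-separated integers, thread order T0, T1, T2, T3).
Answer: (0, 0, 1, 1)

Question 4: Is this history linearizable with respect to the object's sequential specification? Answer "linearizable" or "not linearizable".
the violation lands at event 13, op6's response at time 13: events 1..12 linearize, events 1..13 do not
no legal order exists: 4 real-time-consistent candidates over 6 completed atomic register operations, all rejected
completion choices over the 1 pending operation (op7) were checked; none helps
e.g. op1, op2, op3, op4, op5, op6 (pending dropped): illegal at step 6, since op6 read() → 7 cannot apply there
e.g. op1, op2, op4, op3, op5, op6 (pending dropped): illegal at step 6, since op6 read() → 7 cannot apply there

not linearizable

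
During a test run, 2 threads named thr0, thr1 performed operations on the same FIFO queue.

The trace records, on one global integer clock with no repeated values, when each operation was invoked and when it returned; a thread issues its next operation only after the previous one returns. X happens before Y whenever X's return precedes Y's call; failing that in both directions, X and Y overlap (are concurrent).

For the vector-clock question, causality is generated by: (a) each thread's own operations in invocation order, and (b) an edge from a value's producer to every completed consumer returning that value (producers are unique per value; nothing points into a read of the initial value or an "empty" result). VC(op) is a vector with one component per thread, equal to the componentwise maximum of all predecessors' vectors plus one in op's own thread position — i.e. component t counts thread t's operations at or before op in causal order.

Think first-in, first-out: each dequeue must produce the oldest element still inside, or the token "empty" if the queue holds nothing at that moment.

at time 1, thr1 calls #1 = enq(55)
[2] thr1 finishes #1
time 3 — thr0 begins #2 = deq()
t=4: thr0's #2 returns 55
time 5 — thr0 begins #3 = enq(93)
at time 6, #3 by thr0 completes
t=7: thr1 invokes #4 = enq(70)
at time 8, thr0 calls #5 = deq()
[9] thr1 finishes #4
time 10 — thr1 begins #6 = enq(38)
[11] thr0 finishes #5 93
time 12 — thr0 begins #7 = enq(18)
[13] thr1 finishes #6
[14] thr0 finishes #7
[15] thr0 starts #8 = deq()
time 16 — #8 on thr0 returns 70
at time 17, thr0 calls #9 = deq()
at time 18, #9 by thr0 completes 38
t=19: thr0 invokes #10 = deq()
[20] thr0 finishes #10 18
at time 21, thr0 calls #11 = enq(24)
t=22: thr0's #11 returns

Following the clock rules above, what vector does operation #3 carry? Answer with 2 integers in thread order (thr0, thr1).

(2, 1)

VC(#1, invoked at 1): no causal predecessors; +1 on thr1 → (0, 1)
#4 (invocation 7): componentwise max over VC(#1)=(0, 1), +1 at thr1, giving (0, 2)
#2 (invocation 3): componentwise max over VC(#1)=(0, 1), +1 at thr0, giving (1, 1)
#6 (invocation 10): componentwise max over VC(#4)=(0, 2), +1 at thr1, giving (0, 3)
#3 (invocation 5): componentwise max over VC(#2)=(1, 1), +1 at thr0, giving (2, 1)
#5 (invocation 8): componentwise max over VC(#3)=(2, 1), +1 at thr0, giving (3, 1)
#7 (invocation 12): componentwise max over VC(#5)=(3, 1), +1 at thr0, giving (4, 1)
#8 (invocation 15): componentwise max over VC(#4)=(0, 2), VC(#7)=(4, 1), +1 at thr0, giving (5, 2)
#9 (invocation 17): componentwise max over VC(#6)=(0, 3), VC(#8)=(5, 2), +1 at thr0, giving (6, 3)
#10 (invocation 19): componentwise max over VC(#7)=(4, 1), VC(#9)=(6, 3), +1 at thr0, giving (7, 3)
#11 (invocation 21): componentwise max over VC(#10)=(7, 3), +1 at thr0, giving (8, 3)
target: VC(#3) = (2, 1)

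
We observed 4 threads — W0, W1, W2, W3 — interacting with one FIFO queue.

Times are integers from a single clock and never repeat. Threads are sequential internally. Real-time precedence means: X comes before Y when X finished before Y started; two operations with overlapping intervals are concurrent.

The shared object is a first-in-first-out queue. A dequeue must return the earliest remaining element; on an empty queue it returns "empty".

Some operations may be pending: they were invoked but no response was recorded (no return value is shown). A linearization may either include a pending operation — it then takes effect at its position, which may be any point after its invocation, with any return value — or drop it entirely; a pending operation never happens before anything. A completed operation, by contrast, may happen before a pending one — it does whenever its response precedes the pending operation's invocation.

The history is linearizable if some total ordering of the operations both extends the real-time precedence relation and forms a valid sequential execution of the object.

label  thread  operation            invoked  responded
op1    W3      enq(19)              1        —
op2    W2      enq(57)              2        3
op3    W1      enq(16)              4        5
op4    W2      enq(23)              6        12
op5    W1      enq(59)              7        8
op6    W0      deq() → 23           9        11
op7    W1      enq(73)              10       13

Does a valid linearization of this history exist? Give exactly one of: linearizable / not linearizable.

not linearizable

prefix check: 1..10 passes, 1..11 fails once op6's time-11 response joins
exactly one order of the 4 completed ops respects real time; the FIFO queue replay fails
completion choices over the 3 pending operations (op1, op4, op7) were checked; none helps
take op2, op3, op5, op6 (pending dropped): step 4 already fails, because op6 deq() → 23 cannot occur there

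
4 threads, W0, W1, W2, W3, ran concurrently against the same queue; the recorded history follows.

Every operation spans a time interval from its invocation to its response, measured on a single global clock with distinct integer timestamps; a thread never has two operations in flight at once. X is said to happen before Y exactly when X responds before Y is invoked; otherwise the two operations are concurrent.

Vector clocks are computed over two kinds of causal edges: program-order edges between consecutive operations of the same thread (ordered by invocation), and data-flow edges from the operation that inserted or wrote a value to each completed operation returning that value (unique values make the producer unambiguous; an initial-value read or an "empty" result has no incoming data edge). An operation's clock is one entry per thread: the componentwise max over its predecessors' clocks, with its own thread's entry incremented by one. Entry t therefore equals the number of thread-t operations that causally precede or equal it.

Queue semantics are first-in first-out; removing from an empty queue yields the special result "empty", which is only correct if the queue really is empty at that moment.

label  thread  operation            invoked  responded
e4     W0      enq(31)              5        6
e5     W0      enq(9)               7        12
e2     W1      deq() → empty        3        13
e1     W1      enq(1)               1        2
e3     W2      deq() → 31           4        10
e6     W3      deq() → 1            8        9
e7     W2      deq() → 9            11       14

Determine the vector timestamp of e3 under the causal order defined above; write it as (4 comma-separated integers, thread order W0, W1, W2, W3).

(1, 0, 1, 0)

e1, invoked 1, has no incoming edges; only W1's bump applies → (0, 1, 0, 0)
e4, invoked 5, has no incoming edges; only W0's bump applies → (1, 0, 0, 0)
e6, invoked 8, takes VC(e1)=(0, 1, 0, 0) under max, adds 1 for W3 → (0, 1, 0, 1)
e2, invoked 3, takes VC(e1)=(0, 1, 0, 0) under max, adds 1 for W1 → (0, 2, 0, 0)
e3, invoked 4, takes VC(e4)=(1, 0, 0, 0) under max, adds 1 for W2 → (1, 0, 1, 0)
e5, invoked 7, takes VC(e4)=(1, 0, 0, 0) under max, adds 1 for W0 → (2, 0, 0, 0)
e7, invoked 11, takes VC(e3)=(1, 0, 1, 0), VC(e5)=(2, 0, 0, 0) under max, adds 1 for W2 → (2, 0, 2, 0)
target: VC(e3) = (1, 0, 1, 0)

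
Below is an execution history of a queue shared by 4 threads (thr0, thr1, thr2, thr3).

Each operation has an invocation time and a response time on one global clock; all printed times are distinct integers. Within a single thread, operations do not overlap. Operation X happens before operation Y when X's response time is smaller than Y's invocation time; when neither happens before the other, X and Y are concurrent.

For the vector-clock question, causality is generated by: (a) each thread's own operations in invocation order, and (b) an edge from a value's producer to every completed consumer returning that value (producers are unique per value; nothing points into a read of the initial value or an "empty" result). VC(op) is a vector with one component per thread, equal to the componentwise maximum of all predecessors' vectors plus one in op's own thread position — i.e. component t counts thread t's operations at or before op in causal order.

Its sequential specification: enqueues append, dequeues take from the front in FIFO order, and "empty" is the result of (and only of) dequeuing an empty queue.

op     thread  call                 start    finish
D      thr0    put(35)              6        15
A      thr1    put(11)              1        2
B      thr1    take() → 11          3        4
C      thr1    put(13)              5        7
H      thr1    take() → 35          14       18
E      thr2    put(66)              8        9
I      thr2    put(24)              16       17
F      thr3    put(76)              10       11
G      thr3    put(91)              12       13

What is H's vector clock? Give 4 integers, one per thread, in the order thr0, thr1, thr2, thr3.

(1, 4, 0, 0)

F (invocation 10): nothing precedes it; thr3's component alone gives (0, 0, 0, 1)
E (invocation 8): nothing precedes it; thr2's component alone gives (0, 0, 1, 0)
A (invocation 1): nothing precedes it; thr1's component alone gives (0, 1, 0, 0)
D (invocation 6): nothing precedes it; thr0's component alone gives (1, 0, 0, 0)
merge at G (invoked 12): VC(F)=(0, 0, 0, 1), own-thread bump on thr3 → (0, 0, 0, 2)
merge at I (invoked 16): VC(E)=(0, 0, 1, 0), own-thread bump on thr2 → (0, 0, 2, 0)
merge at B (invoked 3): VC(A)=(0, 1, 0, 0), own-thread bump on thr1 → (0, 2, 0, 0)
merge at C (invoked 5): VC(B)=(0, 2, 0, 0), own-thread bump on thr1 → (0, 3, 0, 0)
merge at H (invoked 14): VC(C)=(0, 3, 0, 0), VC(D)=(1, 0, 0, 0), own-thread bump on thr1 → (1, 4, 0, 0)
target: VC(H) = (1, 4, 0, 0)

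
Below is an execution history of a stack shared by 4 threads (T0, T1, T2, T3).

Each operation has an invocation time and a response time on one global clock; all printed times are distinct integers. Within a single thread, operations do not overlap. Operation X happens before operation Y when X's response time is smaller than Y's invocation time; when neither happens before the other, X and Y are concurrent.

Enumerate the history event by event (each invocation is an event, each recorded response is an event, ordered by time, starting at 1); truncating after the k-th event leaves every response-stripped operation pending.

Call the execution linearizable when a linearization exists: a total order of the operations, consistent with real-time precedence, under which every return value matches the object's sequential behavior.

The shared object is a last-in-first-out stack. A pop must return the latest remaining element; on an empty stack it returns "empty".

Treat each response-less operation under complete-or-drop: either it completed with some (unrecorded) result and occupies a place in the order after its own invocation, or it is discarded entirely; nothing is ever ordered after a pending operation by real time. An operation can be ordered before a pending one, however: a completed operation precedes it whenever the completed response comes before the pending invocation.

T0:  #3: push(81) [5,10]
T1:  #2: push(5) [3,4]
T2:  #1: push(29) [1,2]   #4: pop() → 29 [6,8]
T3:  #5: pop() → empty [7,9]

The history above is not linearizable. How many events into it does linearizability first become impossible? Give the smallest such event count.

events 1..8 are still linearizable — one witness is #1, #2, #5, #4:
1. #1 push(29), leaving stack <29>
2. #2 push(5), leaving stack <29,5>
3. #5 pop() (pending, included), leaving stack <29>
4. #4 pop() → 29, leaving stack <>
include event 9 — #5 responding at 9 — and every candidate order breaks
no completion choice of the 1 pending operation (#3) rescues it — every subset was tried
one such order, #1, #2, #4, #5 (pending dropped), breaks at step 3 where #4 pop() → 29 is illegal
one such order, #1, #2, #5, #4 (pending dropped), breaks at step 3 where #5 pop() → empty is illegal

9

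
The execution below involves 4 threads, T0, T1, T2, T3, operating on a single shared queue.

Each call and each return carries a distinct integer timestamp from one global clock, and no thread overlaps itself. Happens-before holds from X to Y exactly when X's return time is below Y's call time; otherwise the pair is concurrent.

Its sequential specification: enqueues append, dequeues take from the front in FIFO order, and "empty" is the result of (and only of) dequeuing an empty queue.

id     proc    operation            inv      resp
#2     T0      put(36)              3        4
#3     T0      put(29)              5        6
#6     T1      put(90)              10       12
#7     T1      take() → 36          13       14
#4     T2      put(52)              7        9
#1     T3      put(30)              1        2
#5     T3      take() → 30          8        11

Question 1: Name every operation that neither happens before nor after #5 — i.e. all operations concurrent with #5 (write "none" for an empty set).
#4, #6

#5 runs from 8 to 11; window-overlapping ops are concurrent
#1 [1,2]: before
#2 [3,4]: before
#3 [5,6]: before
#4 [7,9]: concurrent
#6 [10,12]: concurrent
#7 [13,14]: after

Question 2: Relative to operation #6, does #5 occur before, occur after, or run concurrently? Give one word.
concurrent

#5 spans [8,11], #6 spans [10,12]
the intervals overlap in both directions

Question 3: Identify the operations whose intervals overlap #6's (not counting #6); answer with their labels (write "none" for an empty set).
#5

#6 spans [10,12]; an op avoiding the whole window 10..12 is ordered, any other is concurrent
#1 [1,2]: before
#2 [3,4]: before
#3 [5,6]: before
#4 [7,9]: before
#5 [8,11]: concurrent
#7 [13,14]: after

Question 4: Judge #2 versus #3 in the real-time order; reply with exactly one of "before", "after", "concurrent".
before

#2 spans [3,4], #3 spans [5,6]
resp(#2)=4 < inv(#3)=5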